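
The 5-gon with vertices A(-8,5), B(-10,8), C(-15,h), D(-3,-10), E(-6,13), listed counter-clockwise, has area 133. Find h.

-5

Write out the shoelace sum; only the two edges meeting at C involve h:
2·Area = [((-10)·h − (-15)·8) + ((-15)·(-10) − (-3)·h)] + -39
       = -7·h + 231 = 266
⇒ h = -5.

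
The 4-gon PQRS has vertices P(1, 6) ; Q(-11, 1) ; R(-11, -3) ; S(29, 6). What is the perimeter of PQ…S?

86

|PQ| = √((-12)² + (-5)²) = √169 = 13
|QR| = √((0)² + (-4)²) = √16 = 4
|RS| = √((40)² + (9)²) = √1681 = 41
|SP| = √((-28)² + (0)²) = √784 = 28
Perimeter = 13 + 4 + 41 + 28 = 86.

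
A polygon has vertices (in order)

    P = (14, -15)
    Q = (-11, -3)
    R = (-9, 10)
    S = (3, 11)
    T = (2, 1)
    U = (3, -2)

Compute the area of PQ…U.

Apply the surveyor's formula: 2A = Σ (x_i·y_{i+1} − x_{i+1}·y_i), indices taken mod 6.
P→Q: (14)(-3) − (-11)(-15) = -207
Q→R: (-11)(10) − (-9)(-3) = -137
R→S: (-9)(11) − (3)(10) = -129
S→T: (3)(1) − (2)(11) = -19
T→U: (2)(-2) − (3)(1) = -7
U→P: (3)(-15) − (14)(-2) = -17
Σ = -516
Area = |Σ|/2 = 258.

258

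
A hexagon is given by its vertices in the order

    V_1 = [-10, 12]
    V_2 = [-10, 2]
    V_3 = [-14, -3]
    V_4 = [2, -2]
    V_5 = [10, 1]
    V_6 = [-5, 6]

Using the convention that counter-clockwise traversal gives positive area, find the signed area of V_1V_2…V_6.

139.5

Apply the surveyor's formula: 2A = Σ (x_i·y_{i+1} − x_{i+1}·y_i), indices taken mod 6.
Σ = (100) + (58) + (34) + (22) + (65) + (0) = 279
Signed area = Σ/2 = 139.5 (positive ⇒ counter-clockwise traversal).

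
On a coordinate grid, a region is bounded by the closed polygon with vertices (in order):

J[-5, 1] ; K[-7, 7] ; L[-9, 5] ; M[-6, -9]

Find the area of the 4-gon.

30

Apply the shoelace formula: 2A = Σ (x_i·y_{i+1} − x_{i+1}·y_i), indices taken mod 4.
Σ = (-28) + (28) + (111) + (-51) = 60
Area = |Σ|/2 = 30.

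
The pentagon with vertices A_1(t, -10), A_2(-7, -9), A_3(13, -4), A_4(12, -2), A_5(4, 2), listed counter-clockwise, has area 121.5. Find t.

-14

Write out the shoelace sum; only the two edges meeting at A_1 involve t:
2·Area = [(4·(-10) − t·2) + (t·(-9) − (-7)·(-10))] + 199
       = -11·t + 89 = 243
⇒ t = -14.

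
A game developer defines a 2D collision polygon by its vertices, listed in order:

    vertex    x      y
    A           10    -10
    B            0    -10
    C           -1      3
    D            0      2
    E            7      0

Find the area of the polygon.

Cross-terms: -100, -10, -2, -14, -70  ⇒  Σ = -196
Area = |Σ|/2 = 98.

98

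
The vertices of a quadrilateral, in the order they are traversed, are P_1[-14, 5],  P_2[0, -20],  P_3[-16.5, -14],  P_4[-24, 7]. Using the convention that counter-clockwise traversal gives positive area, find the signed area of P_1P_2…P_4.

-261.75

Apply the shoelace (surveyor's) formula: 2A = Σ (x_i·y_{i+1} − x_{i+1}·y_i), indices taken mod 4.
Σ = (280) + (-330) + (-451.5) + (-22) = -523.5
Signed area = Σ/2 = -261.75 (negative ⇒ clockwise traversal).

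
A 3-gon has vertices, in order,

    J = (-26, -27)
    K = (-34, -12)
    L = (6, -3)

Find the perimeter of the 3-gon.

98

|JK| = √((-8)² + (15)²) = √289 = 17
|KL| = √((40)² + (9)²) = √1681 = 41
|LJ| = √((-32)² + (-24)²) = √1600 = 40
Perimeter = 17 + 41 + 40 = 98.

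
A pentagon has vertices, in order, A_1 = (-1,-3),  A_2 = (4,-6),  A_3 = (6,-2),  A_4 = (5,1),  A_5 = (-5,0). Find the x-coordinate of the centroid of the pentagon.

Apply Gauss's area formula. First the cross-terms c_i = x_i·y_{i+1} − x_{i+1}·y_i:
  18, 28, 16, 5, 15  ⇒  2A = 82, A = 41.
Then Σ (x_i + x_{i+1})·c_i = 420, so x̄ = 420 / (6·41) = 70/41.

70/41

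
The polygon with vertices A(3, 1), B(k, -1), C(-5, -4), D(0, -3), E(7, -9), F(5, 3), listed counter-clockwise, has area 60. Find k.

-6

The doubled signed area Σ (x_i y_{i+1} − x_{i+1} y_i) is linear in k.
With k=0 it equals 90; the coefficient of k is -5 (from the two edges through B).
So -5·k + 90 = 2·60 = 120 ⇒ k = -6.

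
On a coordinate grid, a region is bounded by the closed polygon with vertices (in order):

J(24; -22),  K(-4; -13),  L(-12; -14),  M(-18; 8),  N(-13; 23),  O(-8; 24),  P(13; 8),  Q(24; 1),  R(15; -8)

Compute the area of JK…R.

1093

Apply the shoelace (surveyor's) formula: 2A = Σ (x_i·y_{i+1} − x_{i+1}·y_i), indices taken mod 9.
Σ = (-400) + (-100) + (-348) + (-310) + (-128) + (-376) + (-179) + (-207) + (-138) = -2186
Area = |Σ|/2 = 1093.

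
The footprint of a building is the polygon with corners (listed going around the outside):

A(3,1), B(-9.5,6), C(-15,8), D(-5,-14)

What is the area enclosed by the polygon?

Apply Gauss's area formula: 2A = Σ (x_i·y_{i+1} − x_{i+1}·y_i), indices taken mod 4.
Cross-terms: 27.5, 14, 250, 37  ⇒  Σ = 328.5
Area = |Σ|/2 = 164.25.

164.25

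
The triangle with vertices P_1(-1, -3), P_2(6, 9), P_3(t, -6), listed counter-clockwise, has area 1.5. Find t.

The doubled signed area Σ (x_i y_{i+1} − x_{i+1} y_i) is linear in t.
With t=0 it equals -33; the coefficient of t is -12 (from the two edges through P_3).
So -12·t + -33 = 2·1.5 = 3 ⇒ t = -3.

-3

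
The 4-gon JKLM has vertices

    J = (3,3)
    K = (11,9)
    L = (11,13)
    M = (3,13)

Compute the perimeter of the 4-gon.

|JK| = √((8)² + (6)²) = √100 = 10
|KL| = √((0)² + (4)²) = √16 = 4
|LM| = √((-8)² + (0)²) = √64 = 8
|MJ| = √((0)² + (-10)²) = √100 = 10
Perimeter = 10 + 4 + 8 + 10 = 32.

32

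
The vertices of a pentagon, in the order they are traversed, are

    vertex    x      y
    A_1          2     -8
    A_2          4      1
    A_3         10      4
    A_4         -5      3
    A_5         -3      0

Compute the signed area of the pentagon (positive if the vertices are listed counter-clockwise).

Apply Gauss's area formula: 2A = Σ (x_i·y_{i+1} − x_{i+1}·y_i), indices taken mod 5.
Cross-terms: 34, 6, 50, 9, 24  ⇒  Σ = 123
Signed area = Σ/2 = 61.5 (positive ⇒ counter-clockwise traversal).

61.5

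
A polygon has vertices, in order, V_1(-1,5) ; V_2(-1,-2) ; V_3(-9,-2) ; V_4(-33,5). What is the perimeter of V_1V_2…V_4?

|V_1V_2| = √((0)² + (-7)²) = √49 = 7
|V_2V_3| = √((-8)² + (0)²) = √64 = 8
|V_3V_4| = √((-24)² + (7)²) = √625 = 25
|V_4V_1| = √((32)² + (0)²) = √1024 = 32
Perimeter = 7 + 8 + 25 + 32 = 72.

72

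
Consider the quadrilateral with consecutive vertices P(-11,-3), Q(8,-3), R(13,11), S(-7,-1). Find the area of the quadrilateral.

129

Σ = (57) + (127) + (64) + (10) = 258
Area = |Σ|/2 = 129.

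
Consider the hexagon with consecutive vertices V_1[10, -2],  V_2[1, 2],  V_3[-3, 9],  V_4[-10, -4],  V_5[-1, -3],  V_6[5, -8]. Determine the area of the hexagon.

129

Σ = (22) + (15) + (102) + (26) + (23) + (70) = 258
Area = |Σ|/2 = 129.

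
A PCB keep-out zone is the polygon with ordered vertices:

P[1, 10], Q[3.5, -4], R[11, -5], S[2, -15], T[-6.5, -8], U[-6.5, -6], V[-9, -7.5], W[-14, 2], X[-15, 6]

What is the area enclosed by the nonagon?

Apply the shoelace (surveyor's) formula: 2A = Σ (x_i·y_{i+1} − x_{i+1}·y_i), indices taken mod 9.
Cross-terms: -39, 26.5, -155, -113.5, -13, -5.25, -123, -54, -156  ⇒  Σ = -632.25
Area = |Σ|/2 = 316.125.

316.125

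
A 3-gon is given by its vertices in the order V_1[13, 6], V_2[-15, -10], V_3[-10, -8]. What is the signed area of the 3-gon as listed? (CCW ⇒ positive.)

12

Cross-terms: -40, 20, 44  ⇒  Σ = 24
Signed area = Σ/2 = 12 (positive ⇒ counter-clockwise traversal).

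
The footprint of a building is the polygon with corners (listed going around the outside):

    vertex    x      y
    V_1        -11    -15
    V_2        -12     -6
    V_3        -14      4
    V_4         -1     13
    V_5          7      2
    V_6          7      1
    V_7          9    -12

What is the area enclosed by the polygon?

442

Σ = (-114) + (-132) + (-178) + (-93) + (-7) + (-93) + (-267) = -884
Area = |Σ|/2 = 442.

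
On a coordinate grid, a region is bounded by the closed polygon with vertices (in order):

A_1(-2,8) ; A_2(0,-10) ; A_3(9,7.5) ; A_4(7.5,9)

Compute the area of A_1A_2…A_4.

Apply the shoelace (surveyor's) formula: 2A = Σ (x_i·y_{i+1} − x_{i+1}·y_i), indices taken mod 4.
Σ = (20) + (90) + (24.75) + (78) = 212.75
Area = |Σ|/2 = 106.375.

106.375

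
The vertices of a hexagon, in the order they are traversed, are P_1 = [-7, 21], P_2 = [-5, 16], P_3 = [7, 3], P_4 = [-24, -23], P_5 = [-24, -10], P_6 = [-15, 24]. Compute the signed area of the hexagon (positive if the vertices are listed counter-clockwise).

P_1→P_2: (-7)(16) − (-5)(21) = -7
P_2→P_3: (-5)(3) − (7)(16) = -127
P_3→P_4: (7)(-23) − (-24)(3) = -89
P_4→P_5: (-24)(-10) − (-24)(-23) = -312
P_5→P_6: (-24)(24) − (-15)(-10) = -726
P_6→P_1: (-15)(21) − (-7)(24) = -147
Σ = -1408
Signed area = Σ/2 = -704 (negative ⇒ clockwise traversal).

-704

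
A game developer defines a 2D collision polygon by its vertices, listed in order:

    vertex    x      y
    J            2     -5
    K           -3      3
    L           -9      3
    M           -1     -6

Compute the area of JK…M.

J→K: (2)(3) − (-3)(-5) = -9
K→L: (-3)(3) − (-9)(3) = 18
L→M: (-9)(-6) − (-1)(3) = 57
M→J: (-1)(-5) − (2)(-6) = 17
Σ = 83
Area = |Σ|/2 = 41.5.

41.5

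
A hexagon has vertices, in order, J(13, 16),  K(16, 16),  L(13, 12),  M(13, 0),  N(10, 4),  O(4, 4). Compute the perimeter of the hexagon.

|JK| = √((3)² + (0)²) = √9 = 3
|KL| = √((-3)² + (-4)²) = √25 = 5
|LM| = √((0)² + (-12)²) = √144 = 12
|MN| = √((-3)² + (4)²) = √25 = 5
|NO| = √((-6)² + (0)²) = √36 = 6
|OJ| = √((9)² + (12)²) = √225 = 15
Perimeter = 3 + 5 + 12 + 5 + 6 + 15 = 46.

46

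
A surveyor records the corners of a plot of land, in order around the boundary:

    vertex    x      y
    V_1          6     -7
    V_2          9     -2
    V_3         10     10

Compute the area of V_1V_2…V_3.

15.5

V_1→V_2: (6)(-2) − (9)(-7) = 51
V_2→V_3: (9)(10) − (10)(-2) = 110
V_3→V_1: (10)(-7) − (6)(10) = -130
Σ = 31
Area = |Σ|/2 = 15.5.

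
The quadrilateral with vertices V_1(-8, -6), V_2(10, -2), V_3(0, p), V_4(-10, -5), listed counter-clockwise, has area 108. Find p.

Write out the shoelace sum; only the two edges meeting at V_3 involve p:
2·Area = [(10·p − 0·(-2)) + (0·(-5) − (-10)·p)] + 96
       = 20·p + 96 = 216
⇒ p = 6.

6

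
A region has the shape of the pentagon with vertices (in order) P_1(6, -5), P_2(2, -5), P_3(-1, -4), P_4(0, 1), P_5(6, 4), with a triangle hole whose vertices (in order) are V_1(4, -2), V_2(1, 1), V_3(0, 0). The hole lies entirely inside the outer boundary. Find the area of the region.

44

Outer boundary:
Apply Gauss's area formula: 2A = Σ (x_i·y_{i+1} − x_{i+1}·y_i), indices taken mod 5.
Σ = (-20) + (-13) + (-1) + (-6) + (-54) = -94
Area = |Σ|/2 = 47.
Hole:
Σ = (6) + (0) + (0) = 6
Area = |Σ|/2 = 3.
Net area = 47 − 3 = 44.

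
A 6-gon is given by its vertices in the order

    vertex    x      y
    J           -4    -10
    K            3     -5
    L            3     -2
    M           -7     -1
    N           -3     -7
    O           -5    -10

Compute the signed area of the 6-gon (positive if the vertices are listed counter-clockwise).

46.5

J→K: (-4)(-5) − (3)(-10) = 50
K→L: (3)(-2) − (3)(-5) = 9
L→M: (3)(-1) − (-7)(-2) = -17
M→N: (-7)(-7) − (-3)(-1) = 46
N→O: (-3)(-10) − (-5)(-7) = -5
O→J: (-5)(-10) − (-4)(-10) = 10
Σ = 93
Signed area = Σ/2 = 46.5 (positive ⇒ counter-clockwise traversal).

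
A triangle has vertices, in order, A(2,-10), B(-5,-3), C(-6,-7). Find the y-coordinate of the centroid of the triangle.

-20/3

Apply the shoelace formula. First the cross-terms c_i = x_i·y_{i+1} − x_{i+1}·y_i:
  -56, 17, 74  ⇒  2A = 35, A = 17.5.
Then Σ (y_i + y_{i+1})·c_i = -700, so ȳ = -700 / (6·17.5) = -20/3.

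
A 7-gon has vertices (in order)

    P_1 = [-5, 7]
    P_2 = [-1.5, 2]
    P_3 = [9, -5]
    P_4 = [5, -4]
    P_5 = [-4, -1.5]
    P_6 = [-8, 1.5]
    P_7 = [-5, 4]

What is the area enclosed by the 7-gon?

Apply the shoelace formula: 2A = Σ (x_i·y_{i+1} − x_{i+1}·y_i), indices taken mod 7.
P_1→P_2: (-5)(2) − (-1.5)(7) = 0.5
P_2→P_3: (-1.5)(-5) − (9)(2) = -10.5
P_3→P_4: (9)(-4) − (5)(-5) = -11
P_4→P_5: (5)(-1.5) − (-4)(-4) = -23.5
P_5→P_6: (-4)(1.5) − (-8)(-1.5) = -18
P_6→P_7: (-8)(4) − (-5)(1.5) = -24.5
P_7→P_1: (-5)(7) − (-5)(4) = -15
Σ = -102
Area = |Σ|/2 = 51.

51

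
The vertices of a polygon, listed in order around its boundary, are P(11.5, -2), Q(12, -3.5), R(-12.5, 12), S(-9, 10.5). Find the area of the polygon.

21

Apply the shoelace formula: 2A = Σ (x_i·y_{i+1} − x_{i+1}·y_i), indices taken mod 4.
Σ = (-16.25) + (100.25) + (-23.25) + (-102.75) = -42
Area = |Σ|/2 = 21.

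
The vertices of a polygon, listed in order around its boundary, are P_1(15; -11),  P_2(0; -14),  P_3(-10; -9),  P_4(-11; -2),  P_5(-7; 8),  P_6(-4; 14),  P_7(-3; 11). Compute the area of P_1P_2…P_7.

365.5

Apply the shoelace formula: 2A = Σ (x_i·y_{i+1} − x_{i+1}·y_i), indices taken mod 7.
P_1→P_2: (15)(-14) − (0)(-11) = -210
P_2→P_3: (0)(-9) − (-10)(-14) = -140
P_3→P_4: (-10)(-2) − (-11)(-9) = -79
P_4→P_5: (-11)(8) − (-7)(-2) = -102
P_5→P_6: (-7)(14) − (-4)(8) = -66
P_6→P_7: (-4)(11) − (-3)(14) = -2
P_7→P_1: (-3)(-11) − (15)(11) = -132
Σ = -731
Area = |Σ|/2 = 365.5.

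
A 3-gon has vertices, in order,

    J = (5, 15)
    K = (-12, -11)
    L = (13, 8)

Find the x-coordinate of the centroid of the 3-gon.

2

Apply Gauss's area formula. First the cross-terms c_i = x_i·y_{i+1} − x_{i+1}·y_i:
  125, 47, 155  ⇒  2A = 327, A = 163.5.
Then Σ (x_i + x_{i+1})·c_i = 1962, so x̄ = 1962 / (6·163.5) = 2.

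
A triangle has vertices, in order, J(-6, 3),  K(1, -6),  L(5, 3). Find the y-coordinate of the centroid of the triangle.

0

Apply the shoelace (surveyor's) formula. First the cross-terms c_i = x_i·y_{i+1} − x_{i+1}·y_i:
  33, 33, 33  ⇒  2A = 99, A = 49.5.
Then Σ (y_i + y_{i+1})·c_i = 0, so ȳ = 0 / (6·49.5) = 0.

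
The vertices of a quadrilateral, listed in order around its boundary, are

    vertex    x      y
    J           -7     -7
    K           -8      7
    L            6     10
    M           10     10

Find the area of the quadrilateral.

133.5

Σ = (-105) + (-122) + (-40) + (0) = -267
Area = |Σ|/2 = 133.5.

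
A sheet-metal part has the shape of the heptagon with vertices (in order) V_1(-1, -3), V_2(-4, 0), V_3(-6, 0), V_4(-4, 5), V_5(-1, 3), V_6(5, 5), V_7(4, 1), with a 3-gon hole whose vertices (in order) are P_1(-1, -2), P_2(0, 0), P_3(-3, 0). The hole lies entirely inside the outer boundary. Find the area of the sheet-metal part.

Outer boundary:
Apply the shoelace formula: 2A = Σ (x_i·y_{i+1} − x_{i+1}·y_i), indices taken mod 7.
Σ = (-12) + (0) + (-30) + (-7) + (-20) + (-15) + (-11) = -95
Area = |Σ|/2 = 47.5.
Hole:
Apply the shoelace (surveyor's) formula: 2A = Σ (x_i·y_{i+1} − x_{i+1}·y_i), indices taken mod 3.
P_1→P_2: (-1)(0) − (0)(-2) = 0
P_2→P_3: (0)(0) − (-3)(0) = 0
P_3→P_1: (-3)(-2) − (-1)(0) = 6
Σ = 6
Area = |Σ|/2 = 3.
Net area = 47.5 − 3 = 44.5.

44.5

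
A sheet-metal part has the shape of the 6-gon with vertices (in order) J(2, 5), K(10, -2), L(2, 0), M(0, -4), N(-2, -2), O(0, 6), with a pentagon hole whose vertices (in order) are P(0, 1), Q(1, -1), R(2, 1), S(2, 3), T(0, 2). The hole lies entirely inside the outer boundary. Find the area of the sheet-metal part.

40

Outer boundary:
Apply Gauss's area formula: 2A = Σ (x_i·y_{i+1} − x_{i+1}·y_i), indices taken mod 6.
Σ = (-54) + (4) + (-8) + (-8) + (-12) + (-12) = -90
Area = |Σ|/2 = 45.
Hole:
Apply the shoelace (surveyor's) formula: 2A = Σ (x_i·y_{i+1} − x_{i+1}·y_i), indices taken mod 5.
Σ = (-1) + (3) + (4) + (4) + (0) = 10
Area = |Σ|/2 = 5.
Net area = 45 − 5 = 40.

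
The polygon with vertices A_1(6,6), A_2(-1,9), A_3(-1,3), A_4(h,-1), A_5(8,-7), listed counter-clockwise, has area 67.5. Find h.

3

Write out the shoelace sum; only the two edges meeting at A_4 involve h:
2·Area = [((-1)·(-1) − h·3) + (h·(-7) − 8·(-1))] + 156
       = -10·h + 165 = 135
⇒ h = 3.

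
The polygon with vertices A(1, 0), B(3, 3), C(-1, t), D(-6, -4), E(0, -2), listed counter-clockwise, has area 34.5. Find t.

5

The doubled signed area Σ (x_i y_{i+1} − x_{i+1} y_i) is linear in t.
With t=0 it equals 24; the coefficient of t is 9 (from the two edges through C).
So 9·t + 24 = 2·34.5 = 69 ⇒ t = 5.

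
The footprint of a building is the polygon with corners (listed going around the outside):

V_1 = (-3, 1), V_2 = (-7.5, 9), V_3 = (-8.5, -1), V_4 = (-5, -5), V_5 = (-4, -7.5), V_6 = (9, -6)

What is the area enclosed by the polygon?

Apply the shoelace (surveyor's) formula: 2A = Σ (x_i·y_{i+1} − x_{i+1}·y_i), indices taken mod 6.
Cross-terms: -19.5, 84, 37.5, 17.5, 91.5, -9  ⇒  Σ = 202
Area = |Σ|/2 = 101.

101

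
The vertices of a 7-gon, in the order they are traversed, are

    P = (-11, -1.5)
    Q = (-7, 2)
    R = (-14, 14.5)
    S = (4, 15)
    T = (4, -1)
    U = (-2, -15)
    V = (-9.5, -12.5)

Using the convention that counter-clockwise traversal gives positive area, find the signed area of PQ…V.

Apply the surveyor's formula: 2A = Σ (x_i·y_{i+1} − x_{i+1}·y_i), indices taken mod 7.
Cross-terms: -32.5, -73.5, -268, -64, -62, -117.5, -123.25  ⇒  Σ = -740.75
Signed area = Σ/2 = -370.375 (negative ⇒ clockwise traversal).

-370.375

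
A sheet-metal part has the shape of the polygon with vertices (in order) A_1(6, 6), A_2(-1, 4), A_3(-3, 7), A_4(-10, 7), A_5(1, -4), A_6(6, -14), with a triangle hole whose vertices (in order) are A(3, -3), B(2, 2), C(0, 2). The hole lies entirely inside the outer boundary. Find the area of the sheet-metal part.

Outer boundary:
Apply the shoelace (surveyor's) formula: 2A = Σ (x_i·y_{i+1} − x_{i+1}·y_i), indices taken mod 6.
Σ = (30) + (5) + (49) + (33) + (10) + (120) = 247
Area = |Σ|/2 = 123.5.
Hole:
Apply the surveyor's formula: 2A = Σ (x_i·y_{i+1} − x_{i+1}·y_i), indices taken mod 3.
Σ = (12) + (4) + (-6) = 10
Area = |Σ|/2 = 5.
Net area = 123.5 − 5 = 118.5.

118.5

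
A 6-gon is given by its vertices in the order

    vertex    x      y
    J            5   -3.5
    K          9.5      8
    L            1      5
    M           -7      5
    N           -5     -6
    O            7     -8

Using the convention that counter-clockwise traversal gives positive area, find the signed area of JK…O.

158.625

Apply the surveyor's formula: 2A = Σ (x_i·y_{i+1} − x_{i+1}·y_i), indices taken mod 6.
Σ = (73.25) + (39.5) + (40) + (67) + (82) + (15.5) = 317.25
Signed area = Σ/2 = 158.625 (positive ⇒ counter-clockwise traversal).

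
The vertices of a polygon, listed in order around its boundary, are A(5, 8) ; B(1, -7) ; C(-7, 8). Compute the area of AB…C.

90

Σ = (-43) + (-41) + (-96) = -180
Area = |Σ|/2 = 90.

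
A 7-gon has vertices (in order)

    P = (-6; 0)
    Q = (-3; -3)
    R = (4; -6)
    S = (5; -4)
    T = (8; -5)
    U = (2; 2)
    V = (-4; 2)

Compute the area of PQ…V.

Apply Gauss's area formula: 2A = Σ (x_i·y_{i+1} − x_{i+1}·y_i), indices taken mod 7.
Σ = (18) + (30) + (14) + (7) + (26) + (12) + (12) = 119
Area = |Σ|/2 = 59.5.

59.5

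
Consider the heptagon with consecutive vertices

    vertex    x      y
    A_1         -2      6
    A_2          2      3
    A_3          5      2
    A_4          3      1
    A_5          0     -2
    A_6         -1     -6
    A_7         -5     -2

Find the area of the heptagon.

50

Apply the surveyor's formula: 2A = Σ (x_i·y_{i+1} − x_{i+1}·y_i), indices taken mod 7.
Σ = (-18) + (-11) + (-1) + (-6) + (-2) + (-28) + (-34) = -100
Area = |Σ|/2 = 50.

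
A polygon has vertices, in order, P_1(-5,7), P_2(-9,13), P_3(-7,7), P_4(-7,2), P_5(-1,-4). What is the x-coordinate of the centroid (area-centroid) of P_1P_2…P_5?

-247/48

Apply the shoelace formula. First the cross-terms c_i = x_i·y_{i+1} − x_{i+1}·y_i:
  -2, 28, 35, 30, -27  ⇒  2A = 64, A = 32.
Then Σ (x_i + x_{i+1})·c_i = -988, so x̄ = -988 / (6·32) = -247/48.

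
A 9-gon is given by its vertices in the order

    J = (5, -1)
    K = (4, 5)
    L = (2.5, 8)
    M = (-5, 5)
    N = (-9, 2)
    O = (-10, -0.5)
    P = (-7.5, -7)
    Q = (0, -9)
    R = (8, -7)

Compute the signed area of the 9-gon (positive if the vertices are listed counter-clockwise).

196.625

Apply Gauss's area formula: 2A = Σ (x_i·y_{i+1} − x_{i+1}·y_i), indices taken mod 9.
J→K: (5)(5) − (4)(-1) = 29
K→L: (4)(8) − (2.5)(5) = 19.5
L→M: (2.5)(5) − (-5)(8) = 52.5
M→N: (-5)(2) − (-9)(5) = 35
N→O: (-9)(-0.5) − (-10)(2) = 24.5
O→P: (-10)(-7) − (-7.5)(-0.5) = 66.25
P→Q: (-7.5)(-9) − (0)(-7) = 67.5
Q→R: (0)(-7) − (8)(-9) = 72
R→J: (8)(-1) − (5)(-7) = 27
Σ = 393.25
Signed area = Σ/2 = 196.625 (positive ⇒ counter-clockwise traversal).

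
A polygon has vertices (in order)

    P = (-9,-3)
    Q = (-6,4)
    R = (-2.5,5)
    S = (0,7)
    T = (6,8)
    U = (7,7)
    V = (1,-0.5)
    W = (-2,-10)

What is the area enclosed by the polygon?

Apply the surveyor's formula: 2A = Σ (x_i·y_{i+1} − x_{i+1}·y_i), indices taken mod 8.
Σ = (-54) + (-20) + (-17.5) + (-42) + (-14) + (-10.5) + (-11) + (-84) = -253
Area = |Σ|/2 = 126.5.

126.5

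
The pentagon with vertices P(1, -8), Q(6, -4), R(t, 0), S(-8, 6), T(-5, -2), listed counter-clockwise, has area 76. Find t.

2

Write out the shoelace sum; only the two edges meeting at R involve t:
2·Area = [(6·0 − t·(-4)) + (t·6 − (-8)·0)] + 132
       = 10·t + 132 = 152
⇒ t = 2.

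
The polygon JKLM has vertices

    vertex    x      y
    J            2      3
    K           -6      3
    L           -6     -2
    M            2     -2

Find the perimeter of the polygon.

|JK| = √((-8)² + (0)²) = √64 = 8
|KL| = √((0)² + (-5)²) = √25 = 5
|LM| = √((8)² + (0)²) = √64 = 8
|MJ| = √((0)² + (5)²) = √25 = 5
Perimeter = 8 + 5 + 8 + 5 = 26.

26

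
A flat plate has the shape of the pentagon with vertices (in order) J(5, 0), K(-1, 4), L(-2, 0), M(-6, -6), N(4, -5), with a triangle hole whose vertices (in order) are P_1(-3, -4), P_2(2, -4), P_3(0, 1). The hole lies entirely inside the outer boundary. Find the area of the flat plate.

Outer boundary:
J→K: (5)(4) − (-1)(0) = 20
K→L: (-1)(0) − (-2)(4) = 8
L→M: (-2)(-6) − (-6)(0) = 12
M→N: (-6)(-5) − (4)(-6) = 54
N→J: (4)(0) − (5)(-5) = 25
Σ = 119
Area = |Σ|/2 = 59.5.
Hole:
Σ = (20) + (2) + (3) = 25
Area = |Σ|/2 = 12.5.
Net area = 59.5 − 12.5 = 47.

47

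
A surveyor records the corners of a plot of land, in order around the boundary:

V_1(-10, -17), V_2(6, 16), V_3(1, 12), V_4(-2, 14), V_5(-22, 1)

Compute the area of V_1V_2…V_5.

Apply the shoelace formula: 2A = Σ (x_i·y_{i+1} − x_{i+1}·y_i), indices taken mod 5.
Σ = (-58) + (56) + (38) + (306) + (384) = 726
Area = |Σ|/2 = 363.

363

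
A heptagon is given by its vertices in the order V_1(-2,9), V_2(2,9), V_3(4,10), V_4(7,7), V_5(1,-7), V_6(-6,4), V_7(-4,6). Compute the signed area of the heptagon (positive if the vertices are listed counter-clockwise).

Apply the shoelace formula: 2A = Σ (x_i·y_{i+1} − x_{i+1}·y_i), indices taken mod 7.
V_1→V_2: (-2)(9) − (2)(9) = -36
V_2→V_3: (2)(10) − (4)(9) = -16
V_3→V_4: (4)(7) − (7)(10) = -42
V_4→V_5: (7)(-7) − (1)(7) = -56
V_5→V_6: (1)(4) − (-6)(-7) = -38
V_6→V_7: (-6)(6) − (-4)(4) = -20
V_7→V_1: (-4)(9) − (-2)(6) = -24
Σ = -232
Signed area = Σ/2 = -116 (negative ⇒ clockwise traversal).

-116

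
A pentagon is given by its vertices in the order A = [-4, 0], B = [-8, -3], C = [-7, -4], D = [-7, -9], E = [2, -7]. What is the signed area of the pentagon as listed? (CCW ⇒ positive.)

48.5

Cross-terms: 12, 11, 35, 67, -28  ⇒  Σ = 97
Signed area = Σ/2 = 48.5 (positive ⇒ counter-clockwise traversal).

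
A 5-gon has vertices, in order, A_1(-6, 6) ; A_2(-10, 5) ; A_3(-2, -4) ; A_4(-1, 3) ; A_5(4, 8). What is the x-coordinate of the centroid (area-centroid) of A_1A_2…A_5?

Apply Gauss's area formula. First the cross-terms c_i = x_i·y_{i+1} − x_{i+1}·y_i:
  30, 50, -10, -20, 72  ⇒  2A = 122, A = 61.
Then Σ (x_i + x_{i+1})·c_i = -1254, so x̄ = -1254 / (6·61) = -209/61.

-209/61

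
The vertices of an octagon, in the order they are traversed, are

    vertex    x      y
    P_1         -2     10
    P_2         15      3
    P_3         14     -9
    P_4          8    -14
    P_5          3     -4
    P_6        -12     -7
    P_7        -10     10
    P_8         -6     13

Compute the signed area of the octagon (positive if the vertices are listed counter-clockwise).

Apply the shoelace (surveyor's) formula: 2A = Σ (x_i·y_{i+1} − x_{i+1}·y_i), indices taken mod 8.
P_1→P_2: (-2)(3) − (15)(10) = -156
P_2→P_3: (15)(-9) − (14)(3) = -177
P_3→P_4: (14)(-14) − (8)(-9) = -124
P_4→P_5: (8)(-4) − (3)(-14) = 10
P_5→P_6: (3)(-7) − (-12)(-4) = -69
P_6→P_7: (-12)(10) − (-10)(-7) = -190
P_7→P_8: (-10)(13) − (-6)(10) = -70
P_8→P_1: (-6)(10) − (-2)(13) = -34
Σ = -810
Signed area = Σ/2 = -405 (negative ⇒ clockwise traversal).

-405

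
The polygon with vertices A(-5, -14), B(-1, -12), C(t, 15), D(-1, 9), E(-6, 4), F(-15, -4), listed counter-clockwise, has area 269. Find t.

The doubled signed area Σ (x_i y_{i+1} − x_{i+1} y_i) is linear in t.
With t=0 it equals 370; the coefficient of t is 21 (from the two edges through C).
So 21·t + 370 = 2·269 = 538 ⇒ t = 8.

8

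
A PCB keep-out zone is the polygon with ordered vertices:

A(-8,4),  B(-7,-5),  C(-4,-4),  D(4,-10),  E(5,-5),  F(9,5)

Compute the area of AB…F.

154

Cross-terms: 68, 8, 56, 30, 70, 76  ⇒  Σ = 308
Area = |Σ|/2 = 154.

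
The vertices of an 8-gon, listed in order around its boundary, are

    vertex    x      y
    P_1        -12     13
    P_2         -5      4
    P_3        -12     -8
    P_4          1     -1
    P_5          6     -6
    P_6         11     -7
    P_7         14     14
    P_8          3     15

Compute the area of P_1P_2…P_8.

394

Σ = (17) + (88) + (20) + (0) + (24) + (252) + (168) + (219) = 788
Area = |Σ|/2 = 394.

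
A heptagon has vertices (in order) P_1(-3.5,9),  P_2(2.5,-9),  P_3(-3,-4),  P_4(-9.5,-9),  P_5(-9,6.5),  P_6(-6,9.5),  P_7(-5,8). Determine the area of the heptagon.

122.875

P_1→P_2: (-3.5)(-9) − (2.5)(9) = 9
P_2→P_3: (2.5)(-4) − (-3)(-9) = -37
P_3→P_4: (-3)(-9) − (-9.5)(-4) = -11
P_4→P_5: (-9.5)(6.5) − (-9)(-9) = -142.75
P_5→P_6: (-9)(9.5) − (-6)(6.5) = -46.5
P_6→P_7: (-6)(8) − (-5)(9.5) = -0.5
P_7→P_1: (-5)(9) − (-3.5)(8) = -17
Σ = -245.75
Area = |Σ|/2 = 122.875.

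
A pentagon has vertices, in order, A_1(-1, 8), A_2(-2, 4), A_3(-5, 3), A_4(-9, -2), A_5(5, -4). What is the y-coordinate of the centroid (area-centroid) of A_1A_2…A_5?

Apply Gauss's area formula. First the cross-terms c_i = x_i·y_{i+1} − x_{i+1}·y_i:
  12, 14, 37, 46, 36  ⇒  2A = 145, A = 72.5.
Then Σ (y_i + y_{i+1})·c_i = 147, so ȳ = 147 / (6·72.5) = 49/145.

49/145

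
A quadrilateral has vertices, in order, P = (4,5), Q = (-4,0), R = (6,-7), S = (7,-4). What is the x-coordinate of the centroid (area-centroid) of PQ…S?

157/62

Apply the shoelace (surveyor's) formula. First the cross-terms c_i = x_i·y_{i+1} − x_{i+1}·y_i:
  20, 28, 25, 51  ⇒  2A = 124, A = 62.
Then Σ (x_i + x_{i+1})·c_i = 942, so x̄ = 942 / (6·62) = 157/62.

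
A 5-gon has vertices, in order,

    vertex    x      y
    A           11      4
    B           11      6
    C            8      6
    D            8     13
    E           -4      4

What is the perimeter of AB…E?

42

|AB| = √((0)² + (2)²) = √4 = 2
|BC| = √((-3)² + (0)²) = √9 = 3
|CD| = √((0)² + (7)²) = √49 = 7
|DE| = √((-12)² + (-9)²) = √225 = 15
|EA| = √((15)² + (0)²) = √225 = 15
Perimeter = 2 + 3 + 7 + 15 + 15 = 42.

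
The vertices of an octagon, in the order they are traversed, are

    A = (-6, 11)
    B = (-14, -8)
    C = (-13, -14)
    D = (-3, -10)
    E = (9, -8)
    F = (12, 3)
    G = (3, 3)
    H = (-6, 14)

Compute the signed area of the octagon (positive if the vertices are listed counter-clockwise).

362

Apply the shoelace formula: 2A = Σ (x_i·y_{i+1} − x_{i+1}·y_i), indices taken mod 8.
Cross-terms: 202, 92, 88, 114, 123, 27, 60, 18  ⇒  Σ = 724
Signed area = Σ/2 = 362 (positive ⇒ counter-clockwise traversal).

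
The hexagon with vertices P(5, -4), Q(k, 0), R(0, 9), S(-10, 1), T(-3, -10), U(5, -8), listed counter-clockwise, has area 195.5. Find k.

The doubled signed area Σ (x_i y_{i+1} − x_{i+1} y_i) is linear in k.
With k=0 it equals 287; the coefficient of k is 13 (from the two edges through Q).
So 13·k + 287 = 2·195.5 = 391 ⇒ k = 8.

8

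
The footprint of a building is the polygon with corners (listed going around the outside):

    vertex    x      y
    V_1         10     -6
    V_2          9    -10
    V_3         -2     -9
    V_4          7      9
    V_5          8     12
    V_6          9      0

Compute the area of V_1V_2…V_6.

Apply Gauss's area formula: 2A = Σ (x_i·y_{i+1} − x_{i+1}·y_i), indices taken mod 6.
Σ = (-46) + (-101) + (45) + (12) + (-108) + (-54) = -252
Area = |Σ|/2 = 126.

126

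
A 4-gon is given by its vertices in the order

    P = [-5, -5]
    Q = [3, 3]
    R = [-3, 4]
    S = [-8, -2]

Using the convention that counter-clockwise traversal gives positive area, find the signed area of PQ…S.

44.5

Apply the shoelace formula: 2A = Σ (x_i·y_{i+1} − x_{i+1}·y_i), indices taken mod 4.
Σ = (0) + (21) + (38) + (30) = 89
Signed area = Σ/2 = 44.5 (positive ⇒ counter-clockwise traversal).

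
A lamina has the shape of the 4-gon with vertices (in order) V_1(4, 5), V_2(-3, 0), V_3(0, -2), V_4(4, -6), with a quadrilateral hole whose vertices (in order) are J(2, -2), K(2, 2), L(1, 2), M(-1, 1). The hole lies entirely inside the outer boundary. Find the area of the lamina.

Outer boundary:
Apply the shoelace (surveyor's) formula: 2A = Σ (x_i·y_{i+1} − x_{i+1}·y_i), indices taken mod 4.
Σ = (15) + (6) + (8) + (44) = 73
Area = |Σ|/2 = 36.5.
Hole:
Apply the surveyor's formula: 2A = Σ (x_i·y_{i+1} − x_{i+1}·y_i), indices taken mod 4.
J→K: (2)(2) − (2)(-2) = 8
K→L: (2)(2) − (1)(2) = 2
L→M: (1)(1) − (-1)(2) = 3
M→J: (-1)(-2) − (2)(1) = 0
Σ = 13
Area = |Σ|/2 = 6.5.
Net area = 36.5 − 6.5 = 30.

30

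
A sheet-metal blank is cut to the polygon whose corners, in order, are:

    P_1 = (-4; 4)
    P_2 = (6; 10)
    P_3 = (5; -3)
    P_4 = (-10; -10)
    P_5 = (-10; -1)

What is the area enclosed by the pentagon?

Apply the shoelace formula: 2A = Σ (x_i·y_{i+1} − x_{i+1}·y_i), indices taken mod 5.
P_1→P_2: (-4)(10) − (6)(4) = -64
P_2→P_3: (6)(-3) − (5)(10) = -68
P_3→P_4: (5)(-10) − (-10)(-3) = -80
P_4→P_5: (-10)(-1) − (-10)(-10) = -90
P_5→P_1: (-10)(4) − (-4)(-1) = -44
Σ = -346
Area = |Σ|/2 = 173.

173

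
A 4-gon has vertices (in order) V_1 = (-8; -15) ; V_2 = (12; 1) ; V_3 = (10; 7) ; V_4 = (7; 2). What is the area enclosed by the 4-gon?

64

Apply the surveyor's formula: 2A = Σ (x_i·y_{i+1} − x_{i+1}·y_i), indices taken mod 4.
Σ = (172) + (74) + (-29) + (-89) = 128
Area = |Σ|/2 = 64.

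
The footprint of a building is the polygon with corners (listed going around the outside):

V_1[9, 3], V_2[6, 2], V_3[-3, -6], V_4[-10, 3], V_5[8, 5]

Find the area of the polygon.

Apply Gauss's area formula: 2A = Σ (x_i·y_{i+1} − x_{i+1}·y_i), indices taken mod 5.
Cross-terms: 0, -30, -69, -74, -21  ⇒  Σ = -194
Area = |Σ|/2 = 97.

97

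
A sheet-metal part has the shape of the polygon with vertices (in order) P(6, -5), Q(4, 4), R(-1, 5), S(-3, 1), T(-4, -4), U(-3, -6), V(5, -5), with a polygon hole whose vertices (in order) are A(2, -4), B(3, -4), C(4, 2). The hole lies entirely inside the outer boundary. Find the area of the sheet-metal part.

Outer boundary:
Apply Gauss's area formula: 2A = Σ (x_i·y_{i+1} − x_{i+1}·y_i), indices taken mod 7.
P→Q: (6)(4) − (4)(-5) = 44
Q→R: (4)(5) − (-1)(4) = 24
R→S: (-1)(1) − (-3)(5) = 14
S→T: (-3)(-4) − (-4)(1) = 16
T→U: (-4)(-6) − (-3)(-4) = 12
U→V: (-3)(-5) − (5)(-6) = 45
V→P: (5)(-5) − (6)(-5) = 5
Σ = 160
Area = |Σ|/2 = 80.
Hole:
Apply the shoelace formula: 2A = Σ (x_i·y_{i+1} − x_{i+1}·y_i), indices taken mod 3.
Σ = (4) + (22) + (-20) = 6
Area = |Σ|/2 = 3.
Net area = 80 − 3 = 77.

77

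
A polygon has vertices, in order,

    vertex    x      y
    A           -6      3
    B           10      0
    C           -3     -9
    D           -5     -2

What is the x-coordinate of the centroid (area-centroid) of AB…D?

Apply Gauss's area formula. First the cross-terms c_i = x_i·y_{i+1} − x_{i+1}·y_i:
  -30, -90, -39, -27  ⇒  2A = -186, A = -93.
Then Σ (x_i + x_{i+1})·c_i = -141, so x̄ = -141 / (6·(-93)) = 47/186.

47/186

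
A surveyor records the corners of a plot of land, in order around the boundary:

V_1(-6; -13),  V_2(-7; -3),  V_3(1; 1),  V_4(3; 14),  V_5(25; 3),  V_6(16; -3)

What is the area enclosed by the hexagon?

378

Cross-terms: -73, -4, 11, -341, -123, -226  ⇒  Σ = -756
Area = |Σ|/2 = 378.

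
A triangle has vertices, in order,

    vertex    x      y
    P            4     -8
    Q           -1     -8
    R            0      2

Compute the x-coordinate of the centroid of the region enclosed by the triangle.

1

Apply the surveyor's formula. First the cross-terms c_i = x_i·y_{i+1} − x_{i+1}·y_i:
  -40, -2, -8  ⇒  2A = -50, A = -25.
Then Σ (x_i + x_{i+1})·c_i = -150, so x̄ = -150 / (6·(-25)) = 1.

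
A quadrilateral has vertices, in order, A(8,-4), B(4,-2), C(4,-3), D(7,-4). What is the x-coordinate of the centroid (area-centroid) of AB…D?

Apply the shoelace formula. First the cross-terms c_i = x_i·y_{i+1} − x_{i+1}·y_i:
  0, -4, 5, 4  ⇒  2A = 5, A = 2.5.
Then Σ (x_i + x_{i+1})·c_i = 83, so x̄ = 83 / (6·2.5) = 83/15.

83/15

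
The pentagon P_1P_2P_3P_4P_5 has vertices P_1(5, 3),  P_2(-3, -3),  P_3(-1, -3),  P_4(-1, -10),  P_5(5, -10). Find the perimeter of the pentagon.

38

|P_1P_2| = √((-8)² + (-6)²) = √100 = 10
|P_2P_3| = √((2)² + (0)²) = √4 = 2
|P_3P_4| = √((0)² + (-7)²) = √49 = 7
|P_4P_5| = √((6)² + (0)²) = √36 = 6
|P_5P_1| = √((0)² + (13)²) = √169 = 13
Perimeter = 10 + 2 + 7 + 6 + 13 = 38.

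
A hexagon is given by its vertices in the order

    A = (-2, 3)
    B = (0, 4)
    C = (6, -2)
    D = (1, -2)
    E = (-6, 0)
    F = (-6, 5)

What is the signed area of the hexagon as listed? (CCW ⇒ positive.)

-46

Apply the shoelace (surveyor's) formula: 2A = Σ (x_i·y_{i+1} − x_{i+1}·y_i), indices taken mod 6.
A→B: (-2)(4) − (0)(3) = -8
B→C: (0)(-2) − (6)(4) = -24
C→D: (6)(-2) − (1)(-2) = -10
D→E: (1)(0) − (-6)(-2) = -12
E→F: (-6)(5) − (-6)(0) = -30
F→A: (-6)(3) − (-2)(5) = -8
Σ = -92
Signed area = Σ/2 = -46 (negative ⇒ clockwise traversal).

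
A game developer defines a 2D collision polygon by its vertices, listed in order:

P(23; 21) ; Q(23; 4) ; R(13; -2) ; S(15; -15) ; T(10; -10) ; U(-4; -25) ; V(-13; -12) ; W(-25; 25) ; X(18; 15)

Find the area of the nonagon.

Cross-terms: -391, -98, -165, 0, -290, -277, -625, -825, 33  ⇒  Σ = -2638
Area = |Σ|/2 = 1319.

1319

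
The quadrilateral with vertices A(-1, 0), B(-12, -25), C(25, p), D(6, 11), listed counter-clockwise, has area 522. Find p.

Write out the shoelace sum; only the two edges meeting at C involve p:
2·Area = [((-12)·p − 25·(-25)) + (25·11 − 6·p)] + 36
       = -18·p + 936 = 1044
⇒ p = -6.

-6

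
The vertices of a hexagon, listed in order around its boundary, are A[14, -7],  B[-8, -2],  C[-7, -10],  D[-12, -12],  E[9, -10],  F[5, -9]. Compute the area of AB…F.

Apply the surveyor's formula: 2A = Σ (x_i·y_{i+1} − x_{i+1}·y_i), indices taken mod 6.
Cross-terms: -84, 66, -36, 228, -31, 91  ⇒  Σ = 234
Area = |Σ|/2 = 117.

117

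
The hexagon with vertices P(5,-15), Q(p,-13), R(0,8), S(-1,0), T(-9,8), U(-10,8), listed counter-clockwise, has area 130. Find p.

9

Write out the shoelace sum; only the two edges meeting at Q involve p:
2·Area = [(5·(-13) − p·(-15)) + (p·8 − 0·(-13))] + 118
       = 23·p + 53 = 260
⇒ p = 9.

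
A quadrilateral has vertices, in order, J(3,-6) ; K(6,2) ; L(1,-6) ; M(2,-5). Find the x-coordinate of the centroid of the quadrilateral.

Apply the shoelace (surveyor's) formula. First the cross-terms c_i = x_i·y_{i+1} − x_{i+1}·y_i:
  42, -38, 7, 3  ⇒  2A = 14, A = 7.
Then Σ (x_i + x_{i+1})·c_i = 148, so x̄ = 148 / (6·7) = 74/21.

74/21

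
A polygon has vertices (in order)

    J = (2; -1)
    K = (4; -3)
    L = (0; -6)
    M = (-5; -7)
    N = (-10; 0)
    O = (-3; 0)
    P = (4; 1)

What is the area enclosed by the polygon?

67.5

Apply the surveyor's formula: 2A = Σ (x_i·y_{i+1} − x_{i+1}·y_i), indices taken mod 7.
J→K: (2)(-3) − (4)(-1) = -2
K→L: (4)(-6) − (0)(-3) = -24
L→M: (0)(-7) − (-5)(-6) = -30
M→N: (-5)(0) − (-10)(-7) = -70
N→O: (-10)(0) − (-3)(0) = 0
O→P: (-3)(1) − (4)(0) = -3
P→J: (4)(-1) − (2)(1) = -6
Σ = -135
Area = |Σ|/2 = 67.5.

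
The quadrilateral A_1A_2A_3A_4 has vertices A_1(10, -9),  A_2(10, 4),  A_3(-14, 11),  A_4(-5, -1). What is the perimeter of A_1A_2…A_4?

70

|A_1A_2| = √((0)² + (13)²) = √169 = 13
|A_2A_3| = √((-24)² + (7)²) = √625 = 25
|A_3A_4| = √((9)² + (-12)²) = √225 = 15
|A_4A_1| = √((15)² + (-8)²) = √289 = 17
Perimeter = 13 + 25 + 15 + 17 = 70.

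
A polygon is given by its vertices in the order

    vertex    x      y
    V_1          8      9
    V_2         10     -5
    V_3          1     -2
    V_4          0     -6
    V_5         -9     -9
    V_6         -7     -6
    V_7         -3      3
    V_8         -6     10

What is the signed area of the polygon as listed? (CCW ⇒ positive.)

-199.5

Σ = (-130) + (-15) + (-6) + (-54) + (-9) + (-39) + (-12) + (-134) = -399
Signed area = Σ/2 = -199.5 (negative ⇒ clockwise traversal).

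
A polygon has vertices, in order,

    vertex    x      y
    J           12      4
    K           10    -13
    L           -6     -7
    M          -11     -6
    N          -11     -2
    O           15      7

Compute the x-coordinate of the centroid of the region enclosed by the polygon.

Apply the surveyor's formula. First the cross-terms c_i = x_i·y_{i+1} − x_{i+1}·y_i:
  -196, -148, -41, -44, -47, -24  ⇒  2A = -500, A = -250.
Then Σ (x_i + x_{i+1})·c_i = -4075, so x̄ = -4075 / (6·(-250)) = 163/60.

163/60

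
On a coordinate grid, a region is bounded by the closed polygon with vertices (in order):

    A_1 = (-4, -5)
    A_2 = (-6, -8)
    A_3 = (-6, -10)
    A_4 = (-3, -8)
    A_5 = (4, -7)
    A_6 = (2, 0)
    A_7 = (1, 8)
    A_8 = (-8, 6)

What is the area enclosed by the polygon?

Apply the shoelace formula: 2A = Σ (x_i·y_{i+1} − x_{i+1}·y_i), indices taken mod 8.
Σ = (2) + (12) + (18) + (53) + (14) + (16) + (70) + (64) = 249
Area = |Σ|/2 = 124.5.

124.5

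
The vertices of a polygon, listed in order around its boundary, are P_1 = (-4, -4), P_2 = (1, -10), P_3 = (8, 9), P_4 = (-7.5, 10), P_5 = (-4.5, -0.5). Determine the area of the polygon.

172.625

Apply Gauss's area formula: 2A = Σ (x_i·y_{i+1} − x_{i+1}·y_i), indices taken mod 5.
Σ = (44) + (89) + (147.5) + (48.75) + (16) = 345.25
Area = |Σ|/2 = 172.625.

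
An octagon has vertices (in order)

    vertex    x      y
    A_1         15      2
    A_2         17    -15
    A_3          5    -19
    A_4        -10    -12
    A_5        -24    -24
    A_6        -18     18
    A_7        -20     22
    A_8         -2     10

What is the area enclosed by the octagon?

1007.5

Apply Gauss's area formula: 2A = Σ (x_i·y_{i+1} − x_{i+1}·y_i), indices taken mod 8.
Σ = (-259) + (-248) + (-250) + (-48) + (-864) + (-36) + (-156) + (-154) = -2015
Area = |Σ|/2 = 1007.5.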